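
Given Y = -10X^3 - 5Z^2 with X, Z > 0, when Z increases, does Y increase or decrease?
Y decreases

Taking the partial derivative:
∂Y/∂Z = -10Z

∂Y/∂Z = -10Z < 0 (assuming positive values)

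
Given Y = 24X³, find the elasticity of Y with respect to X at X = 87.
Elasticity = 3

Elasticity = (dY/dX) · (X/Y)

dY/dX = 72·X²
At X = 87: dY/dX = 544968, Y = 15804072

Elasticity = 544968 · (87 / 15804072) = 3

Interpretation: for a small percentage change in X, the percentage change in Y is approximately 3.00 times as large.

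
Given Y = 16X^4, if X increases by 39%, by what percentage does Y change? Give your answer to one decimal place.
273.3%

For Y = 16X^4:
If X → X(1 + 0.39)
Then Y → Y · (1 + 0.39)^4
     ≈ Y · 3.7330

Percentage change = ((1 + 0.39)^4 − 1) × 100% ≈ 273.3%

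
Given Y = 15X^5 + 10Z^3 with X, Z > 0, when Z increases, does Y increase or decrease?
Y increases

Taking the partial derivative:
∂Y/∂Z = 30Z^2

∂Y/∂Z = 30Z^2 > 0 (assuming positive values)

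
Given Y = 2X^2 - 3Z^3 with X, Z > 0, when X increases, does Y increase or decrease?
Y increases

Taking the partial derivative:
∂Y/∂X = 4X

∂Y/∂X = 4X > 0 (assuming positive values)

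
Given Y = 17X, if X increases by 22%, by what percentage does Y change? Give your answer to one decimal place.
22.0%

For Y = 17X:
If X → X(1 + 0.22)
Then Y → Y · (1 + 0.22)^1
     = Y · 1.2200

Percentage change = ((1 + 0.22)^1 − 1) × 100% = 22.0%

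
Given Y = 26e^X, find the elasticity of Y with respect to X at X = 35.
Elasticity = 35

Elasticity = (dY/dX) · (X/Y)

dY/dX = 26·e^X
At X = 35: dY/dX = 26·e^35, Y = 26·e^35

Elasticity = (26·e^35) · (35 / (26·e^35)) = 35

Interpretation: for a small percentage change in X, the percentage change in Y is approximately 35.00 times as large.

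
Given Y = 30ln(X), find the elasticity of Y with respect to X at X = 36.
Elasticity = 1/ln(36) ≈ 0.2791

Elasticity = (dY/dX) · (X/Y)

dY/dX = 30/X
At X = 36: dY/dX = 5/6, Y = 30·ln(36)

Elasticity = (5/6) · (36 / (30·ln(36))) = 1/ln(36) ≈ 0.2791

Interpretation: for a small percentage change in X, the percentage change in Y is approximately 0.28 times as large.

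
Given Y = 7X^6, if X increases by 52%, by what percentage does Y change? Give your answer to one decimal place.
1133.3%

For Y = 7X^6:
If X → X(1 + 0.52)
Then Y → Y · (1 + 0.52)^6
     ≈ Y · 12.3328

Percentage change = ((1 + 0.52)^6 − 1) × 100% ≈ 1133.3%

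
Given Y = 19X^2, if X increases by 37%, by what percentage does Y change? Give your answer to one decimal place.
87.7%

For Y = 19X^2:
If X → X(1 + 0.37)
Then Y → Y · (1 + 0.37)^2
     = Y · 1.8769

Percentage change = ((1 + 0.37)^2 − 1) × 100% ≈ 87.7%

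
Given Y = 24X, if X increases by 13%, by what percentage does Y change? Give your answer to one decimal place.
13.0%

For Y = 24X:
If X → X(1 + 0.13)
Then Y → Y · (1 + 0.13)^1
     = Y · 1.1300

Percentage change = ((1 + 0.13)^1 − 1) × 100% = 13.0%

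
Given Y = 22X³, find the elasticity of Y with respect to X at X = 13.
Elasticity = 3

Elasticity = (dY/dX) · (X/Y)

dY/dX = 66·X²
At X = 13: dY/dX = 11154, Y = 48334

Elasticity = 11154 · (13 / 48334) = 3

Interpretation: for a small percentage change in X, the percentage change in Y is approximately 3.00 times as large.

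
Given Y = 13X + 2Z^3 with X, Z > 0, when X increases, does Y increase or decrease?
Y increases

Taking the partial derivative:
∂Y/∂X = 13

∂Y/∂X = 13 > 0 (assuming positive values)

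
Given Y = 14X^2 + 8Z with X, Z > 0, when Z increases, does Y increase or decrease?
Y increases

Taking the partial derivative:
∂Y/∂Z = 8

∂Y/∂Z = 8 > 0 (assuming positive values)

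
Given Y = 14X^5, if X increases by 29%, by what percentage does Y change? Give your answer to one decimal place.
257.2%

For Y = 14X^5:
If X → X(1 + 0.29)
Then Y → Y · (1 + 0.29)^5
     ≈ Y · 3.5723

Percentage change = ((1 + 0.29)^5 − 1) × 100% ≈ 257.2%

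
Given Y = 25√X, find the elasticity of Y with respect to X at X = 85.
Elasticity = 1/2

Elasticity = (dY/dX) · (X/Y)

dY/dX = 25/(2·√X)
At X = 85: dY/dX = 5·√85/34, Y = 25·√85

Elasticity = (5·√85/34) · (85 / (25·√85)) = 1/2

Interpretation: for a small percentage change in X, the percentage change in Y is approximately 0.50 times as large.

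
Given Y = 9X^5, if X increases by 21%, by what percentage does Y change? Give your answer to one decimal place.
159.4%

For Y = 9X^5:
If X → X(1 + 0.21)
Then Y → Y · (1 + 0.21)^5
     ≈ Y · 2.5937

Percentage change = ((1 + 0.21)^5 − 1) × 100% ≈ 159.4%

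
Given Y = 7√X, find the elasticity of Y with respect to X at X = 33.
Elasticity = 1/2

Elasticity = (dY/dX) · (X/Y)

dY/dX = 7/(2·√X)
At X = 33: dY/dX = 7·√33/66, Y = 7·√33

Elasticity = (7·√33/66) · (33 / (7·√33)) = 1/2

Interpretation: for a small percentage change in X, the percentage change in Y is approximately 0.50 times as large.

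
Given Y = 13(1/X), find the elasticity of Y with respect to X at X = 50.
Elasticity = -1

Elasticity = (dY/dX) · (X/Y)

dY/dX = -13/X²
At X = 50: dY/dX = -13/2500, Y = 13/50

Elasticity = (-13/2500) · (50 / (13/50)) = -1

Interpretation: for a small percentage change in X, the percentage change in Y is approximately -1.00 times as large.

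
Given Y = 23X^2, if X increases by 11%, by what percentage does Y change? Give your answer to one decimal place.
23.2%

For Y = 23X^2:
If X → X(1 + 0.11)
Then Y → Y · (1 + 0.11)^2
     = Y · 1.2321

Percentage change = ((1 + 0.11)^2 − 1) × 100% ≈ 23.2%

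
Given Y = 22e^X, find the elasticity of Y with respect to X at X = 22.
Elasticity = 22

Elasticity = (dY/dX) · (X/Y)

dY/dX = 22·e^X
At X = 22: dY/dX = 22·e^22, Y = 22·e^22

Elasticity = (22·e^22) · (22 / (22·e^22)) = 22

Interpretation: for a small percentage change in X, the percentage change in Y is approximately 22.00 times as large.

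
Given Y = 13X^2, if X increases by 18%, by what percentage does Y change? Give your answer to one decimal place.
39.2%

For Y = 13X^2:
If X → X(1 + 0.18)
Then Y → Y · (1 + 0.18)^2
     = Y · 1.3924

Percentage change = ((1 + 0.18)^2 − 1) × 100% ≈ 39.2%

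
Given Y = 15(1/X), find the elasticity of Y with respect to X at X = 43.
Elasticity = -1

Elasticity = (dY/dX) · (X/Y)

dY/dX = -15/X²
At X = 43: dY/dX = -15/1849, Y = 15/43

Elasticity = (-15/1849) · (43 / (15/43)) = -1

Interpretation: for a small percentage change in X, the percentage change in Y is approximately -1.00 times as large.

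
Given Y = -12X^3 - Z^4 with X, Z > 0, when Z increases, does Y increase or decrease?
Y decreases

Taking the partial derivative:
∂Y/∂Z = -4Z^3

∂Y/∂Z = -4Z^3 < 0 (assuming positive values)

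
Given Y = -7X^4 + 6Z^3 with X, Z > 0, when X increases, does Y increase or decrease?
Y decreases

Taking the partial derivative:
∂Y/∂X = -28X^3

∂Y/∂X = -28X^3 < 0 (assuming positive values)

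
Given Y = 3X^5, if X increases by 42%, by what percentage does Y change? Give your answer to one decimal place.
477.4%

For Y = 3X^5:
If X → X(1 + 0.42)
Then Y → Y · (1 + 0.42)^5
     ≈ Y · 5.7735

Percentage change = ((1 + 0.42)^5 − 1) × 100% ≈ 477.4%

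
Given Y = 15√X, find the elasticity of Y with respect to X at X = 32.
Elasticity = 1/2

Elasticity = (dY/dX) · (X/Y)

dY/dX = 15/(2·√X)
At X = 32: dY/dX = 15·√2/16, Y = 60·√2

Elasticity = (15·√2/16) · (32 / (60·√2)) = 1/2

Interpretation: for a small percentage change in X, the percentage change in Y is approximately 0.50 times as large.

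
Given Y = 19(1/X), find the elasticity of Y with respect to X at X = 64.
Elasticity = -1

Elasticity = (dY/dX) · (X/Y)

dY/dX = -19/X²
At X = 64: dY/dX = -19/4096, Y = 19/64

Elasticity = (-19/4096) · (64 / (19/64)) = -1

Interpretation: for a small percentage change in X, the percentage change in Y is approximately -1.00 times as large.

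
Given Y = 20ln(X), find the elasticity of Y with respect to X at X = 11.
Elasticity = 1/ln(11) ≈ 0.4170

Elasticity = (dY/dX) · (X/Y)

dY/dX = 20/X
At X = 11: dY/dX = 20/11, Y = 20·ln(11)

Elasticity = (20/11) · (11 / (20·ln(11))) = 1/ln(11) ≈ 0.4170

Interpretation: for a small percentage change in X, the percentage change in Y is approximately 0.42 times as large.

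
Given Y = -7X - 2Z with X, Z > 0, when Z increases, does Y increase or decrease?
Y decreases

Taking the partial derivative:
∂Y/∂Z = -2

∂Y/∂Z = -2 < 0 (assuming positive values)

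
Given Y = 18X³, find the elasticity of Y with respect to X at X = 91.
Elasticity = 3

Elasticity = (dY/dX) · (X/Y)

dY/dX = 54·X²
At X = 91: dY/dX = 447174, Y = 13564278

Elasticity = 447174 · (91 / 13564278) = 3

Interpretation: for a small percentage change in X, the percentage change in Y is approximately 3.00 times as large.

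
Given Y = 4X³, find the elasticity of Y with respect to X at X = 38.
Elasticity = 3

Elasticity = (dY/dX) · (X/Y)

dY/dX = 12·X²
At X = 38: dY/dX = 17328, Y = 219488

Elasticity = 17328 · (38 / 219488) = 3

Interpretation: for a small percentage change in X, the percentage change in Y is approximately 3.00 times as large.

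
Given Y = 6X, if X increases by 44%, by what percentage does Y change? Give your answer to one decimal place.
44.0%

For Y = 6X:
If X → X(1 + 0.44)
Then Y → Y · (1 + 0.44)^1
     = Y · 1.4400

Percentage change = ((1 + 0.44)^1 − 1) × 100% = 44.0%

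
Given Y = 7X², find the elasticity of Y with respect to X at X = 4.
Elasticity = 2

Elasticity = (dY/dX) · (X/Y)

dY/dX = 14·X
At X = 4: dY/dX = 56, Y = 112

Elasticity = 56 · (4 / 112) = 2

Interpretation: for a small percentage change in X, the percentage change in Y is approximately 2.00 times as large.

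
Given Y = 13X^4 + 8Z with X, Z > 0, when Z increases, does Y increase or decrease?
Y increases

Taking the partial derivative:
∂Y/∂Z = 8

∂Y/∂Z = 8 > 0 (assuming positive values)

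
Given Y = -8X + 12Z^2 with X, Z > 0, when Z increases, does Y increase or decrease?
Y increases

Taking the partial derivative:
∂Y/∂Z = 24Z

∂Y/∂Z = 24Z > 0 (assuming positive values)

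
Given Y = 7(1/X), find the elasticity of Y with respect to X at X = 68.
Elasticity = -1

Elasticity = (dY/dX) · (X/Y)

dY/dX = -7/X²
At X = 68: dY/dX = -7/4624, Y = 7/68

Elasticity = (-7/4624) · (68 / (7/68)) = -1

Interpretation: for a small percentage change in X, the percentage change in Y is approximately -1.00 times as large.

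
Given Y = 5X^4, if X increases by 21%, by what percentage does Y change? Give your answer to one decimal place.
114.4%

For Y = 5X^4:
If X → X(1 + 0.21)
Then Y → Y · (1 + 0.21)^4
     ≈ Y · 2.1436

Percentage change = ((1 + 0.21)^4 − 1) × 100% ≈ 114.4%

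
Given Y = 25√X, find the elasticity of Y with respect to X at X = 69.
Elasticity = 1/2

Elasticity = (dY/dX) · (X/Y)

dY/dX = 25/(2·√X)
At X = 69: dY/dX = 25·√69/138, Y = 25·√69

Elasticity = (25·√69/138) · (69 / (25·√69)) = 1/2

Interpretation: for a small percentage change in X, the percentage change in Y is approximately 0.50 times as large.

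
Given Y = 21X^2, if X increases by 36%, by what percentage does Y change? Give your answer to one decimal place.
85.0%

For Y = 21X^2:
If X → X(1 + 0.36)
Then Y → Y · (1 + 0.36)^2
     = Y · 1.8496

Percentage change = ((1 + 0.36)^2 − 1) × 100% ≈ 85.0%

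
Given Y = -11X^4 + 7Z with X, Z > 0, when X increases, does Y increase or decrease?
Y decreases

Taking the partial derivative:
∂Y/∂X = -44X^3

∂Y/∂X = -44X^3 < 0 (assuming positive values)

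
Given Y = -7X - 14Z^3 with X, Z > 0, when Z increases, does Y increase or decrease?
Y decreases

Taking the partial derivative:
∂Y/∂Z = -42Z^2

∂Y/∂Z = -42Z^2 < 0 (assuming positive values)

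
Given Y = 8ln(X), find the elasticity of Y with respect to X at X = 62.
Elasticity = 1/ln(62) ≈ 0.2423

Elasticity = (dY/dX) · (X/Y)

dY/dX = 8/X
At X = 62: dY/dX = 4/31, Y = 8·ln(62)

Elasticity = (4/31) · (62 / (8·ln(62))) = 1/ln(62) ≈ 0.2423

Interpretation: for a small percentage change in X, the percentage change in Y is approximately 0.24 times as large.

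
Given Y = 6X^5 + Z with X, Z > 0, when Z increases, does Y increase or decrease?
Y increases

Taking the partial derivative:
∂Y/∂Z = 1

∂Y/∂Z = 1 > 0 (assuming positive values)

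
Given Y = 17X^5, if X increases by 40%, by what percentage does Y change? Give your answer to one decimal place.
437.8%

For Y = 17X^5:
If X → X(1 + 0.4)
Then Y → Y · (1 + 0.4)^5
     ≈ Y · 5.3782

Percentage change = ((1 + 0.4)^5 − 1) × 100% ≈ 437.8%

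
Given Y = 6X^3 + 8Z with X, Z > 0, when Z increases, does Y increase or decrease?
Y increases

Taking the partial derivative:
∂Y/∂Z = 8

∂Y/∂Z = 8 > 0 (assuming positive values)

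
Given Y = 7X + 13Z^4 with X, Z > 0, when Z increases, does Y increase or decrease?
Y increases

Taking the partial derivative:
∂Y/∂Z = 52Z^3

∂Y/∂Z = 52Z^3 > 0 (assuming positive values)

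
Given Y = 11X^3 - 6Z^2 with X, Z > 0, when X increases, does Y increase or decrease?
Y increases

Taking the partial derivative:
∂Y/∂X = 33X^2

∂Y/∂X = 33X^2 > 0 (assuming positive values)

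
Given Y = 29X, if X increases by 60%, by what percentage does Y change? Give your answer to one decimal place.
60.0%

For Y = 29X:
If X → X(1 + 0.6)
Then Y → Y · (1 + 0.6)^1
     = Y · 1.6000

Percentage change = ((1 + 0.6)^1 − 1) × 100% = 60.0%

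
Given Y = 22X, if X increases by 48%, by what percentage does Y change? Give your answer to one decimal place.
48.0%

For Y = 22X:
If X → X(1 + 0.48)
Then Y → Y · (1 + 0.48)^1
     = Y · 1.4800

Percentage change = ((1 + 0.48)^1 − 1) × 100% = 48.0%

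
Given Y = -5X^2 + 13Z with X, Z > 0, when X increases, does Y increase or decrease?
Y decreases

Taking the partial derivative:
∂Y/∂X = -10X

∂Y/∂X = -10X < 0 (assuming positive values)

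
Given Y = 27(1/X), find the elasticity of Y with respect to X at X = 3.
Elasticity = -1

Elasticity = (dY/dX) · (X/Y)

dY/dX = -27/X²
At X = 3: dY/dX = -3, Y = 9

Elasticity = (-3) · (3 / 9) = -1

Interpretation: for a small percentage change in X, the percentage change in Y is approximately -1.00 times as large.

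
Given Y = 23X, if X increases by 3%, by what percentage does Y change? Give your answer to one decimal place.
3.0%

For Y = 23X:
If X → X(1 + 0.03)
Then Y → Y · (1 + 0.03)^1
     = Y · 1.0300

Percentage change = ((1 + 0.03)^1 − 1) × 100% = 3.0%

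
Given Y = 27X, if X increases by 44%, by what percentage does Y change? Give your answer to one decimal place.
44.0%

For Y = 27X:
If X → X(1 + 0.44)
Then Y → Y · (1 + 0.44)^1
     = Y · 1.4400

Percentage change = ((1 + 0.44)^1 − 1) × 100% = 44.0%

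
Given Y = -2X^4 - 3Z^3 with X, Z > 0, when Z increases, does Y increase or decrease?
Y decreases

Taking the partial derivative:
∂Y/∂Z = -9Z^2

∂Y/∂Z = -9Z^2 < 0 (assuming positive values)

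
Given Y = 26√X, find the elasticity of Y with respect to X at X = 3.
Elasticity = 1/2

Elasticity = (dY/dX) · (X/Y)

dY/dX = 13/√X
At X = 3: dY/dX = 13·√3/3, Y = 26·√3

Elasticity = (13·√3/3) · (3 / (26·√3)) = 1/2

Interpretation: for a small percentage change in X, the percentage change in Y is approximately 0.50 times as large.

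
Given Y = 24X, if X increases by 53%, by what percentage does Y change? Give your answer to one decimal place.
53.0%

For Y = 24X:
If X → X(1 + 0.53)
Then Y → Y · (1 + 0.53)^1
     = Y · 1.5300

Percentage change = ((1 + 0.53)^1 − 1) × 100% = 53.0%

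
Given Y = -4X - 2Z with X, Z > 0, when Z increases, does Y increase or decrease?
Y decreases

Taking the partial derivative:
∂Y/∂Z = -2

∂Y/∂Z = -2 < 0 (assuming positive values)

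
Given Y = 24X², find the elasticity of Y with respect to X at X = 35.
Elasticity = 2

Elasticity = (dY/dX) · (X/Y)

dY/dX = 48·X
At X = 35: dY/dX = 1680, Y = 29400

Elasticity = 1680 · (35 / 29400) = 2

Interpretation: for a small percentage change in X, the percentage change in Y is approximately 2.00 times as large.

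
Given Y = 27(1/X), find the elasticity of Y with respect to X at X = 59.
Elasticity = -1

Elasticity = (dY/dX) · (X/Y)

dY/dX = -27/X²
At X = 59: dY/dX = -27/3481, Y = 27/59

Elasticity = (-27/3481) · (59 / (27/59)) = -1

Interpretation: for a small percentage change in X, the percentage change in Y is approximately -1.00 times as large.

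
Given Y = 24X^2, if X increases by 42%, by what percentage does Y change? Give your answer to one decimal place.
101.6%

For Y = 24X^2:
If X → X(1 + 0.42)
Then Y → Y · (1 + 0.42)^2
     = Y · 2.0164

Percentage change = ((1 + 0.42)^2 − 1) × 100% ≈ 101.6%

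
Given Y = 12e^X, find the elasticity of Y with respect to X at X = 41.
Elasticity = 41

Elasticity = (dY/dX) · (X/Y)

dY/dX = 12·e^X
At X = 41: dY/dX = 12·e^41, Y = 12·e^41

Elasticity = (12·e^41) · (41 / (12·e^41)) = 41

Interpretation: for a small percentage change in X, the percentage change in Y is approximately 41.00 times as large.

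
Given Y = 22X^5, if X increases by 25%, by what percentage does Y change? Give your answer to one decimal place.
205.2%

For Y = 22X^5:
If X → X(1 + 0.25)
Then Y → Y · (1 + 0.25)^5
     ≈ Y · 3.0518

Percentage change = ((1 + 0.25)^5 − 1) × 100% ≈ 205.2%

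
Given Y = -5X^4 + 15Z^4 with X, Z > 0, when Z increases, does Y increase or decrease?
Y increases

Taking the partial derivative:
∂Y/∂Z = 60Z^3

∂Y/∂Z = 60Z^3 > 0 (assuming positive values)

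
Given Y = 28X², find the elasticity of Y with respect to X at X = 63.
Elasticity = 2

Elasticity = (dY/dX) · (X/Y)

dY/dX = 56·X
At X = 63: dY/dX = 3528, Y = 111132

Elasticity = 3528 · (63 / 111132) = 2

Interpretation: for a small percentage change in X, the percentage change in Y is approximately 2.00 times as large.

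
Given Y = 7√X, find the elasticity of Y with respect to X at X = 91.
Elasticity = 1/2

Elasticity = (dY/dX) · (X/Y)

dY/dX = 7/(2·√X)
At X = 91: dY/dX = √91/26, Y = 7·√91

Elasticity = (√91/26) · (91 / (7·√91)) = 1/2

Interpretation: for a small percentage change in X, the percentage change in Y is approximately 0.50 times as large.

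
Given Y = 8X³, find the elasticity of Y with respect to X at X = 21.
Elasticity = 3

Elasticity = (dY/dX) · (X/Y)

dY/dX = 24·X²
At X = 21: dY/dX = 10584, Y = 74088

Elasticity = 10584 · (21 / 74088) = 3

Interpretation: for a small percentage change in X, the percentage change in Y is approximately 3.00 times as large.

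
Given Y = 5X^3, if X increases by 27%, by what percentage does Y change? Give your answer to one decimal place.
104.8%

For Y = 5X^3:
If X → X(1 + 0.27)
Then Y → Y · (1 + 0.27)^3
     ≈ Y · 2.0484

Percentage change = ((1 + 0.27)^3 − 1) × 100% ≈ 104.8%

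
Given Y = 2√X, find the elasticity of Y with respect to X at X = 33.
Elasticity = 1/2

Elasticity = (dY/dX) · (X/Y)

dY/dX = 1/√X
At X = 33: dY/dX = √33/33, Y = 2·√33

Elasticity = (√33/33) · (33 / (2·√33)) = 1/2

Interpretation: for a small percentage change in X, the percentage change in Y is approximately 0.50 times as large.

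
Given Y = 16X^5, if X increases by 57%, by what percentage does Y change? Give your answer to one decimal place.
853.9%

For Y = 16X^5:
If X → X(1 + 0.57)
Then Y → Y · (1 + 0.57)^5
     ≈ Y · 9.5389

Percentage change = ((1 + 0.57)^5 − 1) × 100% ≈ 853.9%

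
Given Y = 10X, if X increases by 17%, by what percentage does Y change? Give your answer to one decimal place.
17.0%

For Y = 10X:
If X → X(1 + 0.17)
Then Y → Y · (1 + 0.17)^1
     = Y · 1.1700

Percentage change = ((1 + 0.17)^1 − 1) × 100% = 17.0%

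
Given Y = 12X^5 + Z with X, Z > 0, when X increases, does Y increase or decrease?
Y increases

Taking the partial derivative:
∂Y/∂X = 60X^4

∂Y/∂X = 60X^4 > 0 (assuming positive values)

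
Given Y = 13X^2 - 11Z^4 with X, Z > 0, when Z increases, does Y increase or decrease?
Y decreases

Taking the partial derivative:
∂Y/∂Z = -44Z^3

∂Y/∂Z = -44Z^3 < 0 (assuming positive values)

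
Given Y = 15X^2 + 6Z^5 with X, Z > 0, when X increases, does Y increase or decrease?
Y increases

Taking the partial derivative:
∂Y/∂X = 30X

∂Y/∂X = 30X > 0 (assuming positive values)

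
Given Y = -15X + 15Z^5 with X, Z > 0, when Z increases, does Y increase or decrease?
Y increases

Taking the partial derivative:
∂Y/∂Z = 75Z^4

∂Y/∂Z = 75Z^4 > 0 (assuming positive values)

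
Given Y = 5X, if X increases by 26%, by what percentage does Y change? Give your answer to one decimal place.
26.0%

For Y = 5X:
If X → X(1 + 0.26)
Then Y → Y · (1 + 0.26)^1
     = Y · 1.2600

Percentage change = ((1 + 0.26)^1 − 1) × 100% = 26.0%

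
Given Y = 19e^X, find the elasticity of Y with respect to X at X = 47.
Elasticity = 47

Elasticity = (dY/dX) · (X/Y)

dY/dX = 19·e^X
At X = 47: dY/dX = 19·e^47, Y = 19·e^47

Elasticity = (19·e^47) · (47 / (19·e^47)) = 47

Interpretation: for a small percentage change in X, the percentage change in Y is approximately 47.00 times as large.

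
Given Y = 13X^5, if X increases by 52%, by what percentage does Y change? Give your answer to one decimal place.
711.4%

For Y = 13X^5:
If X → X(1 + 0.52)
Then Y → Y · (1 + 0.52)^5
     ≈ Y · 8.1137

Percentage change = ((1 + 0.52)^5 − 1) × 100% ≈ 711.4%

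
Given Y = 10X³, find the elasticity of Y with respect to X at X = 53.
Elasticity = 3

Elasticity = (dY/dX) · (X/Y)

dY/dX = 30·X²
At X = 53: dY/dX = 84270, Y = 1488770

Elasticity = 84270 · (53 / 1488770) = 3

Interpretation: for a small percentage change in X, the percentage change in Y is approximately 3.00 times as large.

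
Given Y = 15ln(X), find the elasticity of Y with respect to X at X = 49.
Elasticity = 1/ln(49) ≈ 0.2569

Elasticity = (dY/dX) · (X/Y)

dY/dX = 15/X
At X = 49: dY/dX = 15/49, Y = 15·ln(49)

Elasticity = (15/49) · (49 / (15·ln(49))) = 1/ln(49) ≈ 0.2569

Interpretation: for a small percentage change in X, the percentage change in Y is approximately 0.26 times as large.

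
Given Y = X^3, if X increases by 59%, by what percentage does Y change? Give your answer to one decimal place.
302.0%

For Y = X^3:
If X → X(1 + 0.59)
Then Y → Y · (1 + 0.59)^3
     ≈ Y · 4.0197

Percentage change = ((1 + 0.59)^3 − 1) × 100% ≈ 302.0%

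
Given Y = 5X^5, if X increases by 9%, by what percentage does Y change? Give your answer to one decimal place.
53.9%

For Y = 5X^5:
If X → X(1 + 0.09)
Then Y → Y · (1 + 0.09)^5
     ≈ Y · 1.5386

Percentage change = ((1 + 0.09)^5 − 1) × 100% ≈ 53.9%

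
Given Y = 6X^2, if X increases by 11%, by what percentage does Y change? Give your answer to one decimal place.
23.2%

For Y = 6X^2:
If X → X(1 + 0.11)
Then Y → Y · (1 + 0.11)^2
     = Y · 1.2321

Percentage change = ((1 + 0.11)^2 − 1) × 100% ≈ 23.2%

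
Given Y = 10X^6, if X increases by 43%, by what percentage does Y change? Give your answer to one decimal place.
755.1%

For Y = 10X^6:
If X → X(1 + 0.43)
Then Y → Y · (1 + 0.43)^6
     ≈ Y · 8.5510

Percentage change = ((1 + 0.43)^6 − 1) × 100% ≈ 755.1%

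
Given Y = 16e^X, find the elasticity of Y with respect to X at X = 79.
Elasticity = 79

Elasticity = (dY/dX) · (X/Y)

dY/dX = 16·e^X
At X = 79: dY/dX = 16·e^79, Y = 16·e^79

Elasticity = (16·e^79) · (79 / (16·e^79)) = 79

Interpretation: for a small percentage change in X, the percentage change in Y is approximately 79.00 times as large.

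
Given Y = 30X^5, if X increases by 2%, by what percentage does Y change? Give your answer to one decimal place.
10.4%

For Y = 30X^5:
If X → X(1 + 0.02)
Then Y → Y · (1 + 0.02)^5
     ≈ Y · 1.1041

Percentage change = ((1 + 0.02)^5 − 1) × 100% ≈ 10.4%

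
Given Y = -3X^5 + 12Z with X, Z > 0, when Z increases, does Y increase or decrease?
Y increases

Taking the partial derivative:
∂Y/∂Z = 12

∂Y/∂Z = 12 > 0 (assuming positive values)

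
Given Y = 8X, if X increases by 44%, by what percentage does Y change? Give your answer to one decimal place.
44.0%

For Y = 8X:
If X → X(1 + 0.44)
Then Y → Y · (1 + 0.44)^1
     = Y · 1.4400

Percentage change = ((1 + 0.44)^1 − 1) × 100% = 44.0%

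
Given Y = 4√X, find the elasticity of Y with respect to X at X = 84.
Elasticity = 1/2

Elasticity = (dY/dX) · (X/Y)

dY/dX = 2/√X
At X = 84: dY/dX = √21/21, Y = 8·√21

Elasticity = (√21/21) · (84 / (8·√21)) = 1/2

Interpretation: for a small percentage change in X, the percentage change in Y is approximately 0.50 times as large.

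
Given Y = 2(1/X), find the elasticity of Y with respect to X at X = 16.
Elasticity = -1

Elasticity = (dY/dX) · (X/Y)

dY/dX = -2/X²
At X = 16: dY/dX = -1/128, Y = 1/8

Elasticity = (-1/128) · (16 / (1/8)) = -1

Interpretation: for a small percentage change in X, the percentage change in Y is approximately -1.00 times as large.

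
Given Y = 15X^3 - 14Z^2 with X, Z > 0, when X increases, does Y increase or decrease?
Y increases

Taking the partial derivative:
∂Y/∂X = 45X^2

∂Y/∂X = 45X^2 > 0 (assuming positive values)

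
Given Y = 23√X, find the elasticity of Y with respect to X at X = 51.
Elasticity = 1/2

Elasticity = (dY/dX) · (X/Y)

dY/dX = 23/(2·√X)
At X = 51: dY/dX = 23·√51/102, Y = 23·√51

Elasticity = (23·√51/102) · (51 / (23·√51)) = 1/2

Interpretation: for a small percentage change in X, the percentage change in Y is approximately 0.50 times as large.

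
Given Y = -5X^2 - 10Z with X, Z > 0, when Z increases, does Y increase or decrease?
Y decreases

Taking the partial derivative:
∂Y/∂Z = -10

∂Y/∂Z = -10 < 0 (assuming positive values)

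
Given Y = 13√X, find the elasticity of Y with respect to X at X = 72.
Elasticity = 1/2

Elasticity = (dY/dX) · (X/Y)

dY/dX = 13/(2·√X)
At X = 72: dY/dX = 13·√2/24, Y = 78·√2

Elasticity = (13·√2/24) · (72 / (78·√2)) = 1/2

Interpretation: for a small percentage change in X, the percentage change in Y is approximately 0.50 times as large.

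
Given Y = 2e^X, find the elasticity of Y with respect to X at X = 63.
Elasticity = 63

Elasticity = (dY/dX) · (X/Y)

dY/dX = 2·e^X
At X = 63: dY/dX = 2·e^63, Y = 2·e^63

Elasticity = (2·e^63) · (63 / (2·e^63)) = 63

Interpretation: for a small percentage change in X, the percentage change in Y is approximately 63.00 times as large.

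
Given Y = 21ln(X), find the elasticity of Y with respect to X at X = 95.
Elasticity = 1/ln(95) ≈ 0.2196

Elasticity = (dY/dX) · (X/Y)

dY/dX = 21/X
At X = 95: dY/dX = 21/95, Y = 21·ln(95)

Elasticity = (21/95) · (95 / (21·ln(95))) = 1/ln(95) ≈ 0.2196

Interpretation: for a small percentage change in X, the percentage change in Y is approximately 0.22 times as large.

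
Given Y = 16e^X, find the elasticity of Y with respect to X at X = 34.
Elasticity = 34

Elasticity = (dY/dX) · (X/Y)

dY/dX = 16·e^X
At X = 34: dY/dX = 16·e^34, Y = 16·e^34

Elasticity = (16·e^34) · (34 / (16·e^34)) = 34

Interpretation: for a small percentage change in X, the percentage change in Y is approximately 34.00 times as large.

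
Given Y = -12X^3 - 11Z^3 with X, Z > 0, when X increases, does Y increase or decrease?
Y decreases

Taking the partial derivative:
∂Y/∂X = -36X^2

∂Y/∂X = -36X^2 < 0 (assuming positive values)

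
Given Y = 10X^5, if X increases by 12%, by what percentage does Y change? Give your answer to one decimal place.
76.2%

For Y = 10X^5:
If X → X(1 + 0.12)
Then Y → Y · (1 + 0.12)^5
     ≈ Y · 1.7623

Percentage change = ((1 + 0.12)^5 − 1) × 100% ≈ 76.2%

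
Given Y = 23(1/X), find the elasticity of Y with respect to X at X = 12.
Elasticity = -1

Elasticity = (dY/dX) · (X/Y)

dY/dX = -23/X²
At X = 12: dY/dX = -23/144, Y = 23/12

Elasticity = (-23/144) · (12 / (23/12)) = -1

Interpretation: for a small percentage change in X, the percentage change in Y is approximately -1.00 times as large.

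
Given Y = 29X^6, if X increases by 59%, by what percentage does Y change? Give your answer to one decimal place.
1515.8%

For Y = 29X^6:
If X → X(1 + 0.59)
Then Y → Y · (1 + 0.59)^6
     ≈ Y · 16.1578

Percentage change = ((1 + 0.59)^6 − 1) × 100% ≈ 1515.8%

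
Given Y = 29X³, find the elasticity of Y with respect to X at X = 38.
Elasticity = 3

Elasticity = (dY/dX) · (X/Y)

dY/dX = 87·X²
At X = 38: dY/dX = 125628, Y = 1591288

Elasticity = 125628 · (38 / 1591288) = 3

Interpretation: for a small percentage change in X, the percentage change in Y is approximately 3.00 times as large.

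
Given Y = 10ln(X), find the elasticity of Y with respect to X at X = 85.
Elasticity = 1/ln(85) ≈ 0.2251

Elasticity = (dY/dX) · (X/Y)

dY/dX = 10/X
At X = 85: dY/dX = 2/17, Y = 10·ln(85)

Elasticity = (2/17) · (85 / (10·ln(85))) = 1/ln(85) ≈ 0.2251

Interpretation: for a small percentage change in X, the percentage change in Y is approximately 0.23 times as large.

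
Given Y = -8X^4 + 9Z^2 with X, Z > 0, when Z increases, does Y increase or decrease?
Y increases

Taking the partial derivative:
∂Y/∂Z = 18Z

∂Y/∂Z = 18Z > 0 (assuming positive values)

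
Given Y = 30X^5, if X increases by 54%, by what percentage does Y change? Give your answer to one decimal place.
766.2%

For Y = 30X^5:
If X → X(1 + 0.54)
Then Y → Y · (1 + 0.54)^5
     ≈ Y · 8.6617

Percentage change = ((1 + 0.54)^5 − 1) × 100% ≈ 766.2%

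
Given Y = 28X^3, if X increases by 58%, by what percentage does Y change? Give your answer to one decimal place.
294.4%

For Y = 28X^3:
If X → X(1 + 0.58)
Then Y → Y · (1 + 0.58)^3
     ≈ Y · 3.9443

Percentage change = ((1 + 0.58)^3 − 1) × 100% ≈ 294.4%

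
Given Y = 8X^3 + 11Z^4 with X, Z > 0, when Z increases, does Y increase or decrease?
Y increases

Taking the partial derivative:
∂Y/∂Z = 44Z^3

∂Y/∂Z = 44Z^3 > 0 (assuming positive values)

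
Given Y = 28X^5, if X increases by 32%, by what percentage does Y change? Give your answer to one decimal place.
300.7%

For Y = 28X^5:
If X → X(1 + 0.32)
Then Y → Y · (1 + 0.32)^5
     ≈ Y · 4.0075

Percentage change = ((1 + 0.32)^5 − 1) × 100% ≈ 300.7%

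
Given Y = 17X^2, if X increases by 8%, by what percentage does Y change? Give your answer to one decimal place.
16.6%

For Y = 17X^2:
If X → X(1 + 0.08)
Then Y → Y · (1 + 0.08)^2
     = Y · 1.1664

Percentage change = ((1 + 0.08)^2 − 1) × 100% ≈ 16.6%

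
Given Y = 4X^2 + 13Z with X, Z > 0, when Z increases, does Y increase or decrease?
Y increases

Taking the partial derivative:
∂Y/∂Z = 13

∂Y/∂Z = 13 > 0 (assuming positive values)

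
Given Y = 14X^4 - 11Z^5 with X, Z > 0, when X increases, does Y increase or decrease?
Y increases

Taking the partial derivative:
∂Y/∂X = 56X^3

∂Y/∂X = 56X^3 > 0 (assuming positive values)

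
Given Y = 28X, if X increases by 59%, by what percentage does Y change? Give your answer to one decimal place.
59.0%

For Y = 28X:
If X → X(1 + 0.59)
Then Y → Y · (1 + 0.59)^1
     = Y · 1.5900

Percentage change = ((1 + 0.59)^1 − 1) × 100% = 59.0%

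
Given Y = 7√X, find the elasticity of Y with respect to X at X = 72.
Elasticity = 1/2

Elasticity = (dY/dX) · (X/Y)

dY/dX = 7/(2·√X)
At X = 72: dY/dX = 7·√2/24, Y = 42·√2

Elasticity = (7·√2/24) · (72 / (42·√2)) = 1/2

Interpretation: for a small percentage change in X, the percentage change in Y is approximately 0.50 times as large.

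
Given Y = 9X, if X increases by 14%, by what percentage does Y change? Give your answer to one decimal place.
14.0%

For Y = 9X:
If X → X(1 + 0.14)
Then Y → Y · (1 + 0.14)^1
     = Y · 1.1400

Percentage change = ((1 + 0.14)^1 − 1) × 100% = 14.0%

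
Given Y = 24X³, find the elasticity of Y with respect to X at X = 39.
Elasticity = 3

Elasticity = (dY/dX) · (X/Y)

dY/dX = 72·X²
At X = 39: dY/dX = 109512, Y = 1423656

Elasticity = 109512 · (39 / 1423656) = 3

Interpretation: for a small percentage change in X, the percentage change in Y is approximately 3.00 times as large.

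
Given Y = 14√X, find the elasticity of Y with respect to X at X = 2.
Elasticity = 1/2

Elasticity = (dY/dX) · (X/Y)

dY/dX = 7/√X
At X = 2: dY/dX = 7·√2/2, Y = 14·√2

Elasticity = (7·√2/2) · (2 / (14·√2)) = 1/2

Interpretation: for a small percentage change in X, the percentage change in Y is approximately 0.50 times as large.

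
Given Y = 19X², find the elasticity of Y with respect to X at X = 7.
Elasticity = 2

Elasticity = (dY/dX) · (X/Y)

dY/dX = 38·X
At X = 7: dY/dX = 266, Y = 931

Elasticity = 266 · (7 / 931) = 2

Interpretation: for a small percentage change in X, the percentage change in Y is approximately 2.00 times as large.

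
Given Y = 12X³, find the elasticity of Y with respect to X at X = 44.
Elasticity = 3

Elasticity = (dY/dX) · (X/Y)

dY/dX = 36·X²
At X = 44: dY/dX = 69696, Y = 1022208

Elasticity = 69696 · (44 / 1022208) = 3

Interpretation: for a small percentage change in X, the percentage change in Y is approximately 3.00 times as large.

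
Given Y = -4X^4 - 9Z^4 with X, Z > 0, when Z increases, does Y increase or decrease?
Y decreases

Taking the partial derivative:
∂Y/∂Z = -36Z^3

∂Y/∂Z = -36Z^3 < 0 (assuming positive values)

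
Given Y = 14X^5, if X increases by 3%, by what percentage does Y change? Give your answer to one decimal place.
15.9%

For Y = 14X^5:
If X → X(1 + 0.03)
Then Y → Y · (1 + 0.03)^5
     ≈ Y · 1.1593

Percentage change = ((1 + 0.03)^5 − 1) × 100% ≈ 15.9%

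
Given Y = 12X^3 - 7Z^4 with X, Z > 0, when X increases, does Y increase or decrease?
Y increases

Taking the partial derivative:
∂Y/∂X = 36X^2

∂Y/∂X = 36X^2 > 0 (assuming positive values)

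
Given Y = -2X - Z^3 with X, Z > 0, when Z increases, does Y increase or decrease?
Y decreases

Taking the partial derivative:
∂Y/∂Z = -3Z^2

∂Y/∂Z = -3Z^2 < 0 (assuming positive values)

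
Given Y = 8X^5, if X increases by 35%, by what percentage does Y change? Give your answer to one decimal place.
348.4%

For Y = 8X^5:
If X → X(1 + 0.35)
Then Y → Y · (1 + 0.35)^5
     ≈ Y · 4.4840

Percentage change = ((1 + 0.35)^5 − 1) × 100% ≈ 348.4%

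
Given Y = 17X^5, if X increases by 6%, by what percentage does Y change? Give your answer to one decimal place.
33.8%

For Y = 17X^5:
If X → X(1 + 0.06)
Then Y → Y · (1 + 0.06)^5
     ≈ Y · 1.3382

Percentage change = ((1 + 0.06)^5 − 1) × 100% ≈ 33.8%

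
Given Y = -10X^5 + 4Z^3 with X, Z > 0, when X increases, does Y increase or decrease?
Y decreases

Taking the partial derivative:
∂Y/∂X = -50X^4

∂Y/∂X = -50X^4 < 0 (assuming positive values)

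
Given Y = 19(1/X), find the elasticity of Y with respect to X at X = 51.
Elasticity = -1

Elasticity = (dY/dX) · (X/Y)

dY/dX = -19/X²
At X = 51: dY/dX = -19/2601, Y = 19/51

Elasticity = (-19/2601) · (51 / (19/51)) = -1

Interpretation: for a small percentage change in X, the percentage change in Y is approximately -1.00 times as large.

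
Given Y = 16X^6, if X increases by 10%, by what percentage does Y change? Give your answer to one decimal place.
77.2%

For Y = 16X^6:
If X → X(1 + 0.1)
Then Y → Y · (1 + 0.1)^6
     ≈ Y · 1.7716

Percentage change = ((1 + 0.1)^6 − 1) × 100% ≈ 77.2%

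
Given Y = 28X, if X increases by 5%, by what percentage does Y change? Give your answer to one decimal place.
5.0%

For Y = 28X:
If X → X(1 + 0.05)
Then Y → Y · (1 + 0.05)^1
     = Y · 1.0500

Percentage change = ((1 + 0.05)^1 − 1) × 100% = 5.0%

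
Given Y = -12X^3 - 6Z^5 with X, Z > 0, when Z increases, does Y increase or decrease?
Y decreases

Taking the partial derivative:
∂Y/∂Z = -30Z^4

∂Y/∂Z = -30Z^4 < 0 (assuming positive values)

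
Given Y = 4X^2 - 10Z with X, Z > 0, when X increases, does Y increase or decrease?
Y increases

Taking the partial derivative:
∂Y/∂X = 8X

∂Y/∂X = 8X > 0 (assuming positive values)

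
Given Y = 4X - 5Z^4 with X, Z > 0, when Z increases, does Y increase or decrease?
Y decreases

Taking the partial derivative:
∂Y/∂Z = -20Z^3

∂Y/∂Z = -20Z^3 < 0 (assuming positive values)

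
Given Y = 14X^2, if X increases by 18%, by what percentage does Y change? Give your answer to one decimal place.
39.2%

For Y = 14X^2:
If X → X(1 + 0.18)
Then Y → Y · (1 + 0.18)^2
     = Y · 1.3924

Percentage change = ((1 + 0.18)^2 − 1) × 100% ≈ 39.2%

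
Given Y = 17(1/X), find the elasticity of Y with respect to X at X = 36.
Elasticity = -1

Elasticity = (dY/dX) · (X/Y)

dY/dX = -17/X²
At X = 36: dY/dX = -17/1296, Y = 17/36

Elasticity = (-17/1296) · (36 / (17/36)) = -1

Interpretation: for a small percentage change in X, the percentage change in Y is approximately -1.00 times as large.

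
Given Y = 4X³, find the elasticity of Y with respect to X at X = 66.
Elasticity = 3

Elasticity = (dY/dX) · (X/Y)

dY/dX = 12·X²
At X = 66: dY/dX = 52272, Y = 1149984

Elasticity = 52272 · (66 / 1149984) = 3

Interpretation: for a small percentage change in X, the percentage change in Y is approximately 3.00 times as large.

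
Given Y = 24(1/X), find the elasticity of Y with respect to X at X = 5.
Elasticity = -1

Elasticity = (dY/dX) · (X/Y)

dY/dX = -24/X²
At X = 5: dY/dX = -24/25, Y = 24/5

Elasticity = (-24/25) · (5 / (24/5)) = -1

Interpretation: for a small percentage change in X, the percentage change in Y is approximately -1.00 times as large.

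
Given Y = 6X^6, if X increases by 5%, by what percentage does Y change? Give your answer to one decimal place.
34.0%

For Y = 6X^6:
If X → X(1 + 0.05)
Then Y → Y · (1 + 0.05)^6
     ≈ Y · 1.3401

Percentage change = ((1 + 0.05)^6 − 1) × 100% ≈ 34.0%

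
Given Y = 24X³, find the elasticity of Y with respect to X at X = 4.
Elasticity = 3

Elasticity = (dY/dX) · (X/Y)

dY/dX = 72·X²
At X = 4: dY/dX = 1152, Y = 1536

Elasticity = 1152 · (4 / 1536) = 3

Interpretation: for a small percentage change in X, the percentage change in Y is approximately 3.00 times as large.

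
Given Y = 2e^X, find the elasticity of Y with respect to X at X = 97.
Elasticity = 97

Elasticity = (dY/dX) · (X/Y)

dY/dX = 2·e^X
At X = 97: dY/dX = 2·e^97, Y = 2·e^97

Elasticity = (2·e^97) · (97 / (2·e^97)) = 97

Interpretation: for a small percentage change in X, the percentage change in Y is approximately 97.00 times as large.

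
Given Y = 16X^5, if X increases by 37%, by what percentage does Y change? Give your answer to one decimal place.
382.6%

For Y = 16X^5:
If X → X(1 + 0.37)
Then Y → Y · (1 + 0.37)^5
     ≈ Y · 4.8262

Percentage change = ((1 + 0.37)^5 − 1) × 100% ≈ 382.6%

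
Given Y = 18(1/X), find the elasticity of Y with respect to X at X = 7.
Elasticity = -1

Elasticity = (dY/dX) · (X/Y)

dY/dX = -18/X²
At X = 7: dY/dX = -18/49, Y = 18/7

Elasticity = (-18/49) · (7 / (18/7)) = -1

Interpretation: for a small percentage change in X, the percentage change in Y is approximately -1.00 times as large.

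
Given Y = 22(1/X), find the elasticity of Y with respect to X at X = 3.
Elasticity = -1

Elasticity = (dY/dX) · (X/Y)

dY/dX = -22/X²
At X = 3: dY/dX = -22/9, Y = 22/3

Elasticity = (-22/9) · (3 / (22/3)) = -1

Interpretation: for a small percentage change in X, the percentage change in Y is approximately -1.00 times as large.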